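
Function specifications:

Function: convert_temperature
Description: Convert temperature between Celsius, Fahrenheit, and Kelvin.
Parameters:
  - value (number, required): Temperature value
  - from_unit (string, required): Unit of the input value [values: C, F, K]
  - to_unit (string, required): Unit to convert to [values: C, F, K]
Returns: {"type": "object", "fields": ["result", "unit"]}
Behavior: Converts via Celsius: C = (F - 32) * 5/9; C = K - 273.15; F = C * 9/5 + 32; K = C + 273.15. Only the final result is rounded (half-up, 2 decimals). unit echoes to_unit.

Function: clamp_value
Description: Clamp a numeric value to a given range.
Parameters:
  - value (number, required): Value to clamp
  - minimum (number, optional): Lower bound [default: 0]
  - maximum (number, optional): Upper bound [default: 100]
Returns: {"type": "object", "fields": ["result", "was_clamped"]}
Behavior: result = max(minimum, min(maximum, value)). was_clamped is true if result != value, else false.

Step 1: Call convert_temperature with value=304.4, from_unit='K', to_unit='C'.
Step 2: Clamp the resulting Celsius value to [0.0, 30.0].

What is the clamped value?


Step 1: convert_temperature(value=304.4, from_unit=K, to_unit=C)
  To C: 304.4 - 273.15 = 31.25
  Target is C: 31.25
  Round to 2 decimals: 31.25
  -> result = 31.25 C
Step 2: clamp_value(value=31.25, minimum=0.0, maximum=30.0)
  result = max(0.0, min(30.0, 31.25)) = max(0.0, 30.0) = 30.0
  was_clamped = (30.0 != 31.25) = true
  -> result = 30.0
30.0


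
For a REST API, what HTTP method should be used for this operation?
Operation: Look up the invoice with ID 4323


GET = read, POST = create, PUT = update/replace, DELETE = remove
This operation is a read.
GET


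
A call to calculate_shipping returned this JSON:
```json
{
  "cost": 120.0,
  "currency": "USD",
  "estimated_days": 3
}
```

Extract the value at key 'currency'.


USD


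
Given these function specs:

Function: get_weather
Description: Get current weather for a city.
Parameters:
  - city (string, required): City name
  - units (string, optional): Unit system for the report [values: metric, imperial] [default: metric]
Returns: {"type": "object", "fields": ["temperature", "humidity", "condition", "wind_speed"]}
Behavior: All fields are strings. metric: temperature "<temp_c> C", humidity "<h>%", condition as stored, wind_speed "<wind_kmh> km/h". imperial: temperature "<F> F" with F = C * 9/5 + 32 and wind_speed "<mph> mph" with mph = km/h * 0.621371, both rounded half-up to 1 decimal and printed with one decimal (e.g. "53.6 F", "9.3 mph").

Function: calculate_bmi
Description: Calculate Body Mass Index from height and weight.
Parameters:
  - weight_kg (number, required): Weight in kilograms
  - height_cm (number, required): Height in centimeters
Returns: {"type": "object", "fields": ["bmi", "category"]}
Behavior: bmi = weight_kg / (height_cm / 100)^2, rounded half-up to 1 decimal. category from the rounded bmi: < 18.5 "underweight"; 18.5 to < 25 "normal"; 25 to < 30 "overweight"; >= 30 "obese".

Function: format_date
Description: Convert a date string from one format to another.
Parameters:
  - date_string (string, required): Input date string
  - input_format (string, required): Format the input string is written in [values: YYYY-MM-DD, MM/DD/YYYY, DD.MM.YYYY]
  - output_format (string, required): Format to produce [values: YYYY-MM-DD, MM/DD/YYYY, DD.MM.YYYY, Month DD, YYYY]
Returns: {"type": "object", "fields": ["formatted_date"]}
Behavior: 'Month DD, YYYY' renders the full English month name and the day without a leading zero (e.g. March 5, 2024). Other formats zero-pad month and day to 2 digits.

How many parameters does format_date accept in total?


Parameters of format_date: date_string (required), input_format (required), output_format (required)
Total:
3


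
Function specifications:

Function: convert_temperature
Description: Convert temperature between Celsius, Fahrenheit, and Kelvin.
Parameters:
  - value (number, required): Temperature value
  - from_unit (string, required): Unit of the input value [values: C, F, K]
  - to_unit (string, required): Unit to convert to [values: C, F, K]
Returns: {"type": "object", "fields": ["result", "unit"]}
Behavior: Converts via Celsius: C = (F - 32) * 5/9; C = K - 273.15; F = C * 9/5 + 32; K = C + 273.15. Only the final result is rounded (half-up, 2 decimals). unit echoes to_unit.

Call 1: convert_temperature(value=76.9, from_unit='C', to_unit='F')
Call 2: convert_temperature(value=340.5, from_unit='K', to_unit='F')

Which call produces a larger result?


Call 1:
  Input already in C: 76.9
  To F: 76.9 * 9/5 + 32 = 170.42
  Round to 2 decimals: 170.42
  -> 170.42 F
Call 2:
  To C: 340.5 - 273.15 = 67.35
  To F: 67.35 * 9/5 + 32 = 153.23
  Round to 2 decimals: 153.23
  -> 153.23 F
Call 1 (170.42 F)


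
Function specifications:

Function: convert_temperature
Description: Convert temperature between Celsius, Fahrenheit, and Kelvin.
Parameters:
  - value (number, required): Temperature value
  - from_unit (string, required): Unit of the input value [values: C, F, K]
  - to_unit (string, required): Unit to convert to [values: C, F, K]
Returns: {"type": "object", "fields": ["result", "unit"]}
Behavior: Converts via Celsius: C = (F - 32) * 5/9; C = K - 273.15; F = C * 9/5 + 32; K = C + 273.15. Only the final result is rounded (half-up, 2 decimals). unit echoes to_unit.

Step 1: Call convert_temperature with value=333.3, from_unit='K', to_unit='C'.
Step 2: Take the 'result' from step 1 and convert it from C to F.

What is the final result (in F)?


Step 1: convert_temperature(value=333.3, from_unit=K, to_unit=C)
  To C: 333.3 - 273.15 = 60.15
  Target is C: 60.15
  Round to 2 decimals: 60.15
  -> result = 60.15 C
Step 2: convert_temperature(value=60.15, from_unit=C, to_unit=F)
  Input already in C: 60.15
  To F: 60.15 * 9/5 + 32 = 140.27
  Round to 2 decimals: 140.27
  -> result = 140.27 F
140.27 F


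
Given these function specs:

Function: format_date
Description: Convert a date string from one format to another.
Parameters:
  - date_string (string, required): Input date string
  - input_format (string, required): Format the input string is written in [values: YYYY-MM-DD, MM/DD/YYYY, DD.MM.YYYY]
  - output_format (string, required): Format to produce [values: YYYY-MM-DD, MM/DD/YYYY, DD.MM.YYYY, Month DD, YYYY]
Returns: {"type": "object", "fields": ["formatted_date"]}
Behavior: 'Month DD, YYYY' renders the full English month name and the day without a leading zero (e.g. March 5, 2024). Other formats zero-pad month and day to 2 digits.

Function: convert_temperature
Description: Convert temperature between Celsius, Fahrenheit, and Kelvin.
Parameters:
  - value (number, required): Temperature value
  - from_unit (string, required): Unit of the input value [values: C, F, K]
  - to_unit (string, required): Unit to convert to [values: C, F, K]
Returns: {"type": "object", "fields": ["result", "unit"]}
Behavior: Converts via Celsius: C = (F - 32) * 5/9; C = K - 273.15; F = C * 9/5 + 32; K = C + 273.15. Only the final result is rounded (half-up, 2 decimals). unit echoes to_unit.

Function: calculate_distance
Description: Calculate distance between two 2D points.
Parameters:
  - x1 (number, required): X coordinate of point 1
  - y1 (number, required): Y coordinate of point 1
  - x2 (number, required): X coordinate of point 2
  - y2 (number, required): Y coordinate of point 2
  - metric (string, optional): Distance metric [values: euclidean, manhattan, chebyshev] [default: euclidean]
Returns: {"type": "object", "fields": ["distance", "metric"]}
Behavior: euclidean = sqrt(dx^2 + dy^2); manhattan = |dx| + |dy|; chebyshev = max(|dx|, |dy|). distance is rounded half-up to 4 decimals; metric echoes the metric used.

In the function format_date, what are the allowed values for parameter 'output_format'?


The format_date spec declares:
  - output_format (string, required): Format to produce [values: YYYY-MM-DD, MM/DD/YYYY, DD.MM.YYYY, Month DD, YYYY]
Allowed values:
YYYY-MM-DD, MM/DD/YYYY, DD.MM.YYYY, Month DD, YYYY


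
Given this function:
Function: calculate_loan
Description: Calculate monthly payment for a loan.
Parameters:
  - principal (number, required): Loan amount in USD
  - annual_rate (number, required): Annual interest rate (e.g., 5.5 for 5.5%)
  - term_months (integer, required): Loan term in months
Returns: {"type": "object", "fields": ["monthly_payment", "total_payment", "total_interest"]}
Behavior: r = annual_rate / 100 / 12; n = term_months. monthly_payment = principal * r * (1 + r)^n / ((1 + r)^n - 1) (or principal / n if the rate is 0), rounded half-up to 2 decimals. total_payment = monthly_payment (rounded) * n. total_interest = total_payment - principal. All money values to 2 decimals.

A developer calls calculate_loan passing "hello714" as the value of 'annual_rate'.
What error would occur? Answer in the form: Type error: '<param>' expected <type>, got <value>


Spec: 'annual_rate' is declared as number; "hello714" is a string.
Type error: 'annual_rate' expected number, got "hello714"


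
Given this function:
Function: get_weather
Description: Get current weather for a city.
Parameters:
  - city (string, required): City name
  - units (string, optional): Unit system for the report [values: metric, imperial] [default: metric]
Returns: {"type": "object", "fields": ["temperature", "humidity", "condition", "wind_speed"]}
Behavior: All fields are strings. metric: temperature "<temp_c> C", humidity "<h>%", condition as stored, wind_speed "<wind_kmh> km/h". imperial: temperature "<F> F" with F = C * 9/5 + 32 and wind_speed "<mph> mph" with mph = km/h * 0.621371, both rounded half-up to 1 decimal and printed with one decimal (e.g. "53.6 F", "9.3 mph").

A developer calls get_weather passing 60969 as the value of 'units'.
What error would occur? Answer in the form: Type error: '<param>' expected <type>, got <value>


Spec: 'units' is declared as string; 60969 is an integer.
Type error: 'units' expected string, got 60969


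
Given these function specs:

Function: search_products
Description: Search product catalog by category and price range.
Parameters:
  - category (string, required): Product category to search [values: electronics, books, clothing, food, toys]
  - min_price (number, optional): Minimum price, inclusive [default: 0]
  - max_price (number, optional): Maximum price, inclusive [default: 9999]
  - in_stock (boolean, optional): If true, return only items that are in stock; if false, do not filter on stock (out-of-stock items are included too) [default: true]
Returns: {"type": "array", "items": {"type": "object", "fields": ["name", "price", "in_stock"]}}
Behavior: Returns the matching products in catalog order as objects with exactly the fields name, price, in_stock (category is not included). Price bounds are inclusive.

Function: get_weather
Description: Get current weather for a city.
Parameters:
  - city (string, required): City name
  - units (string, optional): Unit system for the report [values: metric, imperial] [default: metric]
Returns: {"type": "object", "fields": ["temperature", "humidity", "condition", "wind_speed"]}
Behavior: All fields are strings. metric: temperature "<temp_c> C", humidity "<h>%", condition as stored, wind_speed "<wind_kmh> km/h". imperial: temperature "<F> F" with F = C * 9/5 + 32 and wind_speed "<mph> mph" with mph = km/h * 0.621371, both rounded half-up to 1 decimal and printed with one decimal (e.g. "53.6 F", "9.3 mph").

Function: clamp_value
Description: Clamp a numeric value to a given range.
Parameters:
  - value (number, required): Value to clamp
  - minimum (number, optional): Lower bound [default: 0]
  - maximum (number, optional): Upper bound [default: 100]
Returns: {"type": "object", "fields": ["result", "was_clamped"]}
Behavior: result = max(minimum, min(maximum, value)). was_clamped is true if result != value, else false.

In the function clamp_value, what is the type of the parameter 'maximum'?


The clamp_value spec declares:
  - maximum (number, optional): Upper bound [default: 100]
Type:
number


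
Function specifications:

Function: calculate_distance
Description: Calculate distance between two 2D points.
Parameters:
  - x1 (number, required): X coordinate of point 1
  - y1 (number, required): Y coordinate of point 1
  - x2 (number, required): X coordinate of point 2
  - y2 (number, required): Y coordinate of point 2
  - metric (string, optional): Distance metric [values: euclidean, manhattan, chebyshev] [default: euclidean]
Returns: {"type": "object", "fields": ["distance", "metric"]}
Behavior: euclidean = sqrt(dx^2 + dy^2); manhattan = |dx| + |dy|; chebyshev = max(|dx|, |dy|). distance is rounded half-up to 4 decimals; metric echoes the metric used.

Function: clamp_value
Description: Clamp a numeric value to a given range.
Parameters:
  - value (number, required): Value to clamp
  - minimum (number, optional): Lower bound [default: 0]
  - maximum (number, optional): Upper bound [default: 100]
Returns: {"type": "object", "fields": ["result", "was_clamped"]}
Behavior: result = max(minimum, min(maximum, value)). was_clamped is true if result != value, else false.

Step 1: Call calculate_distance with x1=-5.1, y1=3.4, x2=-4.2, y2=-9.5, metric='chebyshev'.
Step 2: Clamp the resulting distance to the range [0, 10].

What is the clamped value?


Step 1: calculate_distance (chebyshev)
  |dx| = |-4.2 - -5.1| = 0.9; |dy| = |-9.5 - 3.4| = 12.9
  chebyshev: max(0.9, 12.9) = 12.9
  Round to 4 decimals: 12.9
  -> distance = 12.9
Step 2: clamp_value(value=12.9, minimum=0, maximum=10)
  result = max(0, min(10, 12.9)) = max(0, 10) = 10
  was_clamped = (10 != 12.9) = true
  -> result = 10
10


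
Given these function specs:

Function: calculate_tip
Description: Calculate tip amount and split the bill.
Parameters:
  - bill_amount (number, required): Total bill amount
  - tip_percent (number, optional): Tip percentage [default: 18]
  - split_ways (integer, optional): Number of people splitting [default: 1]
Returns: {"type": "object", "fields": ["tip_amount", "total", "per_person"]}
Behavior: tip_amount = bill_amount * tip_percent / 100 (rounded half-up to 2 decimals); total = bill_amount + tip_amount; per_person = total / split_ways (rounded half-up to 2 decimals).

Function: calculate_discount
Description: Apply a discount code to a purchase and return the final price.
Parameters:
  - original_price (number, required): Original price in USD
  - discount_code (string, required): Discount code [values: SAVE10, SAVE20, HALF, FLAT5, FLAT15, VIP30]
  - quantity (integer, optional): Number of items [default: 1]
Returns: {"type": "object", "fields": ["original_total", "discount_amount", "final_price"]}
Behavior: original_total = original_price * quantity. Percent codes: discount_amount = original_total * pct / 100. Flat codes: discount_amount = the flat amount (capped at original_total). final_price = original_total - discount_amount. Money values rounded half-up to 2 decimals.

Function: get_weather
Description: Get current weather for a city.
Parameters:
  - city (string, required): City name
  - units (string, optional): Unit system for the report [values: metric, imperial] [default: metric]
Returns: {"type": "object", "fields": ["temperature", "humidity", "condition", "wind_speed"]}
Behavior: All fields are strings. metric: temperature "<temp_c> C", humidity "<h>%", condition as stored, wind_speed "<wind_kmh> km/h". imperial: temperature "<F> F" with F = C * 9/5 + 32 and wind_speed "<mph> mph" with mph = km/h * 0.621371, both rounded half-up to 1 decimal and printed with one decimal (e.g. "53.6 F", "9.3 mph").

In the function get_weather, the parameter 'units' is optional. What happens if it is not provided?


The get_weather spec declares:
  - units (string, optional): Unit system for the report [values: metric, imperial] [default: metric]
It defaults to metric


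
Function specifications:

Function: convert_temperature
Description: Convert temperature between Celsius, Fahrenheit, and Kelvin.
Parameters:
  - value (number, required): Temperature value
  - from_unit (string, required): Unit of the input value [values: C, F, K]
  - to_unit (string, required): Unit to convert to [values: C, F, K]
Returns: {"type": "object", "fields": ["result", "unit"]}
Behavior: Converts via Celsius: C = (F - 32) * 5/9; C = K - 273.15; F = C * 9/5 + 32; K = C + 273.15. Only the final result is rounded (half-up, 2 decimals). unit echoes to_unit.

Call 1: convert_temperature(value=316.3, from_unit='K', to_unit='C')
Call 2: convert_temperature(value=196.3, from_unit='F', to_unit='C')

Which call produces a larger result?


Call 1:
  To C: 316.3 - 273.15 = 43.15
  Target is C: 43.15
  Round to 2 decimals: 43.15
  -> 43.15 C
Call 2:
  To C: (196.3 - 32) * 5/9 = 91.277778
  Target is C: 91.277778
  Round to 2 decimals: 91.28
  -> 91.28 C
Call 2 (91.28 C)


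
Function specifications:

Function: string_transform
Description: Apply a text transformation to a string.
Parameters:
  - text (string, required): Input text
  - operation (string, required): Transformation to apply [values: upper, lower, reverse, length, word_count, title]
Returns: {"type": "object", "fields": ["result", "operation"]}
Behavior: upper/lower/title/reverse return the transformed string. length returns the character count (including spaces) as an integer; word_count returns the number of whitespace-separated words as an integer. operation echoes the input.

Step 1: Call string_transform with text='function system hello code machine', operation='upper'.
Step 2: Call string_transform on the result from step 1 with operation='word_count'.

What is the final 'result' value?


Step 1: string_transform(text='function system hello code machine', operation='upper')
  -> result = 'FUNCTION SYSTEM HELLO CODE MACHINE'
Step 2: string_transform(text='FUNCTION SYSTEM HELLO CODE MACHINE', operation='word_count')
  words: FUNCTION, SYSTEM, HELLO, CODE, MACHINE -> 5
  -> result = 5
5


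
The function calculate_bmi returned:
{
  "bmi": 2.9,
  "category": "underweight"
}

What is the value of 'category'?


underweight


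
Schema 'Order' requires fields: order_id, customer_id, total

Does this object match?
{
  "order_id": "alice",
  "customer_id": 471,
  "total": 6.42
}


Checking required fields... All present.
Valid - all required fields present


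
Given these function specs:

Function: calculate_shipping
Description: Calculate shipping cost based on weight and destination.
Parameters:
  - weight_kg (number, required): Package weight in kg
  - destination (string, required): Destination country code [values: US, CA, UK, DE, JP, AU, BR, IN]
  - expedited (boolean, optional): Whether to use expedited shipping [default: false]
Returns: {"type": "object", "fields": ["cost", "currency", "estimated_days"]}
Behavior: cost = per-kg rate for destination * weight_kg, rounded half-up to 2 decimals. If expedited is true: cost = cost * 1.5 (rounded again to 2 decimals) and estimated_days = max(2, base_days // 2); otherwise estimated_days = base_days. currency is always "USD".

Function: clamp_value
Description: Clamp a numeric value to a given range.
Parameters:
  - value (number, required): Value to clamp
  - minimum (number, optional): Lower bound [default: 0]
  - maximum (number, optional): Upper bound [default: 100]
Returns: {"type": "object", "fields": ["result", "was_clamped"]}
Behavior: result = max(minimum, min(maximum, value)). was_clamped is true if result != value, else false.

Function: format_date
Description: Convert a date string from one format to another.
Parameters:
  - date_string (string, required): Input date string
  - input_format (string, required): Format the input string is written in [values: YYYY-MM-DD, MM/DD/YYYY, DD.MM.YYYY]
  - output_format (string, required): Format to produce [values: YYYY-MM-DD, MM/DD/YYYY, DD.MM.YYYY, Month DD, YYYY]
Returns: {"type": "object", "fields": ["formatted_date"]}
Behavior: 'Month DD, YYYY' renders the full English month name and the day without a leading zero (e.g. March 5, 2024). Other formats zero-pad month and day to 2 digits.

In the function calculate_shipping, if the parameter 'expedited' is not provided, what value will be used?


The calculate_shipping spec declares:
  - expedited (boolean, optional): Whether to use expedited shipping [default: false]
Default:
false


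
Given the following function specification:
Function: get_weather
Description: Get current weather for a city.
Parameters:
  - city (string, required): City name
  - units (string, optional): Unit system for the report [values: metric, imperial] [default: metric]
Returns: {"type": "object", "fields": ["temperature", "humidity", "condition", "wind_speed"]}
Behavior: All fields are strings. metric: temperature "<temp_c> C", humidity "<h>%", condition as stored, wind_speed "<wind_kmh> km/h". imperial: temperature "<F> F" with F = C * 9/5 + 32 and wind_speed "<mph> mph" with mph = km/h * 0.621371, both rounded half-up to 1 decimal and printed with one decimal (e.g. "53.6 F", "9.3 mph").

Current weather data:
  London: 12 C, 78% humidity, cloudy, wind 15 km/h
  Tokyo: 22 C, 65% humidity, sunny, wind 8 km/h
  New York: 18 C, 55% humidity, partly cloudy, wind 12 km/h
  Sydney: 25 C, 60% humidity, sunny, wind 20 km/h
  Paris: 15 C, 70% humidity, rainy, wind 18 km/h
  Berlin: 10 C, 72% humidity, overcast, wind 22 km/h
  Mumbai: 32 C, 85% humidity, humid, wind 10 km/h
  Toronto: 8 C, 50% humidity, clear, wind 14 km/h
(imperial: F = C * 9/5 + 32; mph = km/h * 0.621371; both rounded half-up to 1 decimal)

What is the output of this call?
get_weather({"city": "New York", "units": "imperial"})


New York record: 18 C, 55%, partly cloudy, 12 km/h
imperial: temperature = 18 * 9/5 + 32 = 64.4 -> 64.4 F
imperial: wind_speed = 12 * 0.621371 = 7.456452 -> 7.5 mph
Output:
{"temperature": "64.4 F", "humidity": "55%", "condition": "partly cloudy", "wind_speed": "7.5 mph"}


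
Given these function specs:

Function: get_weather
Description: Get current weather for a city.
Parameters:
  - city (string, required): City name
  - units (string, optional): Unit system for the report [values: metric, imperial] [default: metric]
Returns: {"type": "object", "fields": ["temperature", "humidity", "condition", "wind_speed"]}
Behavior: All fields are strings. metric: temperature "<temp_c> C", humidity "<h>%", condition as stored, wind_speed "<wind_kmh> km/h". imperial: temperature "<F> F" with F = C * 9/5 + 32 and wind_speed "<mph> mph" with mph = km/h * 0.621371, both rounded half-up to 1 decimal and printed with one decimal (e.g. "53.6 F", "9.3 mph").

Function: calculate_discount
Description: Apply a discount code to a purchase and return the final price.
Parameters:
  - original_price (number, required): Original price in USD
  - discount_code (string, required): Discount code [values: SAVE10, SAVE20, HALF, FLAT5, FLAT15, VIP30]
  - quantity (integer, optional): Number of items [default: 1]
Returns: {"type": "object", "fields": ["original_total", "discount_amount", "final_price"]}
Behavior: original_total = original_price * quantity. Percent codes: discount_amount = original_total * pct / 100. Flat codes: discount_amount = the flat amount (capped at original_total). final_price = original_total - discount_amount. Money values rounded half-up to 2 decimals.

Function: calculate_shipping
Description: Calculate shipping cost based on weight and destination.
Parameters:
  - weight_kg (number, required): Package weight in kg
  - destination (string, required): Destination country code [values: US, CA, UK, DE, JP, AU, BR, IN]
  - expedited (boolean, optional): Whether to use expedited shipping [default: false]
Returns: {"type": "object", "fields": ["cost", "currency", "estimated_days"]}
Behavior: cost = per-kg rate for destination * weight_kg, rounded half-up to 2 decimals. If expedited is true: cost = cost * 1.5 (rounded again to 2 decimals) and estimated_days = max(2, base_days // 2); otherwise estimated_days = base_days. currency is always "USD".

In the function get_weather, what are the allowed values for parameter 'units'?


The get_weather spec declares:
  - units (string, optional): Unit system for the report [values: metric, imperial] [default: metric]
Allowed values:
metric, imperial


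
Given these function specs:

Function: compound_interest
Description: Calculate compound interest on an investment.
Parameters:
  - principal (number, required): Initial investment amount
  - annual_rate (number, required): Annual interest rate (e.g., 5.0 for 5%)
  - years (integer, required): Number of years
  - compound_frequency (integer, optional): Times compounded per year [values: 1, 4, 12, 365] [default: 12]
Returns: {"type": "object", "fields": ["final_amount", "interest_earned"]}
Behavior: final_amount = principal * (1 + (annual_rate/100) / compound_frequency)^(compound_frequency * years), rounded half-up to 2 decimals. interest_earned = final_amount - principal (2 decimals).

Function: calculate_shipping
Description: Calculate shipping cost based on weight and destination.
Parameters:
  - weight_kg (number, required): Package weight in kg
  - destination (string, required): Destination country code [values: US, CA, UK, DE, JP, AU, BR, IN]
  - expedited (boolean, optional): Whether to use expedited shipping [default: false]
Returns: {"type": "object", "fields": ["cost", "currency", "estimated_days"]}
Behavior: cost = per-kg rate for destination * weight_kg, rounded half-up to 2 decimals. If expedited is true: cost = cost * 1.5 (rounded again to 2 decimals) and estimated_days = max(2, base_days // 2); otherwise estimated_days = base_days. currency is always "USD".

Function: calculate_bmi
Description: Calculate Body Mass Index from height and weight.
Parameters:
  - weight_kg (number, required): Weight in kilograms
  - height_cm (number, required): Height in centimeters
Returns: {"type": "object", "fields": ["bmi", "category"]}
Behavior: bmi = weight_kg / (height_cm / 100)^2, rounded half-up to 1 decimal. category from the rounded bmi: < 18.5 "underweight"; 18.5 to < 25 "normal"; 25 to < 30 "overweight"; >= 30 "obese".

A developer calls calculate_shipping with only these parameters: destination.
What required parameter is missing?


Required parameters: weight_kg, destination
Provided: destination
Missing: weight_kg
weight_kg


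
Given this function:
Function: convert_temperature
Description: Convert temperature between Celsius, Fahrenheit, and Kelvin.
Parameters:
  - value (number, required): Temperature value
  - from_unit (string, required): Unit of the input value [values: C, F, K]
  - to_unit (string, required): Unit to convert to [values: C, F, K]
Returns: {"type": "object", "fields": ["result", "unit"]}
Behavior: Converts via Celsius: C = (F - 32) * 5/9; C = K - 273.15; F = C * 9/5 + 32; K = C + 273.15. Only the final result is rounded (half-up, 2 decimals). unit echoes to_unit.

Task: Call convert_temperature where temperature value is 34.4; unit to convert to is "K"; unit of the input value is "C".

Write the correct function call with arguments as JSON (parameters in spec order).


Mapping each described value to its parameter name:
  'Temperature value' -> value = 34.4
  'Unit to convert to' -> to_unit = "K"
  'Unit of the input value' -> from_unit = "C"
convert_temperature({"value": 34.4, "from_unit": "C", "to_unit": "K"})


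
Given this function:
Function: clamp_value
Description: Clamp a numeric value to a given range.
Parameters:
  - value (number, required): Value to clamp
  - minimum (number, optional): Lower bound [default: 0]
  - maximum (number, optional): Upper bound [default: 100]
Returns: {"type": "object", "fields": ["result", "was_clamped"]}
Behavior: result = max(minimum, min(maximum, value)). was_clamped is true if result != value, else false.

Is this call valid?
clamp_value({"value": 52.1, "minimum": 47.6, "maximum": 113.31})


Checking all required parameters present and types match... All valid.
Valid


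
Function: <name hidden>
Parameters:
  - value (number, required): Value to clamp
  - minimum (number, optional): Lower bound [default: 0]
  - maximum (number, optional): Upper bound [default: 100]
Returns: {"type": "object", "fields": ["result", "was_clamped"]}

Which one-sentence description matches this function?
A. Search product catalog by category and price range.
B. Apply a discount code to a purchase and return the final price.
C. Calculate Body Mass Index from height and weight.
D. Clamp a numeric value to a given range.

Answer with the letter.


Parameters value, minimum, maximum and return ["result", "was_clamped"] fit: Clamp a numeric value to a given range.
D


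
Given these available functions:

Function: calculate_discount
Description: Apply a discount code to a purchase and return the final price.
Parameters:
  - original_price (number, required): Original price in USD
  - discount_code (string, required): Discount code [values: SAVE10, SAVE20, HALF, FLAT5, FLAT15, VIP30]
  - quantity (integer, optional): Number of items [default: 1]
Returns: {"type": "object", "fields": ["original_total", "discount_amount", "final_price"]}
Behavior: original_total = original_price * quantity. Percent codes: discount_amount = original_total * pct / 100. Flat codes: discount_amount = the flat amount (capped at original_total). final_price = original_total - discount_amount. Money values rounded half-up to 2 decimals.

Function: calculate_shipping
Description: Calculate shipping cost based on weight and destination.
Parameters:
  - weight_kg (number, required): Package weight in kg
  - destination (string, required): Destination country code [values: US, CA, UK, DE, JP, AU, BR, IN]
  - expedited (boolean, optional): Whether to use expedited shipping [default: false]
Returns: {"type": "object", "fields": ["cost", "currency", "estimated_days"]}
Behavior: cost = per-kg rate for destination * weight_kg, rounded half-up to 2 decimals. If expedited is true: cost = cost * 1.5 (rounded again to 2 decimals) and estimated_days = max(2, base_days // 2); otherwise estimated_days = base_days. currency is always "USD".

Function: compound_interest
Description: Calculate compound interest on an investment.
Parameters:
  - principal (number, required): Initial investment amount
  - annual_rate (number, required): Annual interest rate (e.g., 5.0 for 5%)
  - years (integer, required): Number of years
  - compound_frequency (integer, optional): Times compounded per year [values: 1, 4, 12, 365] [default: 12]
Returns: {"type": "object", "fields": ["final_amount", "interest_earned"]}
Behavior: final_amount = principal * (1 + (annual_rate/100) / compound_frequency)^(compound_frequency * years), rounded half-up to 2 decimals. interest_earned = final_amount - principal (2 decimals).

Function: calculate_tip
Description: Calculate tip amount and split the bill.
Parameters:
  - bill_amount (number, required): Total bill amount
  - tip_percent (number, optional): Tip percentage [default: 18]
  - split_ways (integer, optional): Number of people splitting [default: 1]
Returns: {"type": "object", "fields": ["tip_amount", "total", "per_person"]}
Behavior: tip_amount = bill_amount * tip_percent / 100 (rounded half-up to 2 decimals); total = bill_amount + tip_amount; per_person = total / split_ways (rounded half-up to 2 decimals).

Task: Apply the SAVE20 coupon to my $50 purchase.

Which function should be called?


The task needs a function whose description is: Apply a discount code to a purchase and return the final price.
calculate_discount


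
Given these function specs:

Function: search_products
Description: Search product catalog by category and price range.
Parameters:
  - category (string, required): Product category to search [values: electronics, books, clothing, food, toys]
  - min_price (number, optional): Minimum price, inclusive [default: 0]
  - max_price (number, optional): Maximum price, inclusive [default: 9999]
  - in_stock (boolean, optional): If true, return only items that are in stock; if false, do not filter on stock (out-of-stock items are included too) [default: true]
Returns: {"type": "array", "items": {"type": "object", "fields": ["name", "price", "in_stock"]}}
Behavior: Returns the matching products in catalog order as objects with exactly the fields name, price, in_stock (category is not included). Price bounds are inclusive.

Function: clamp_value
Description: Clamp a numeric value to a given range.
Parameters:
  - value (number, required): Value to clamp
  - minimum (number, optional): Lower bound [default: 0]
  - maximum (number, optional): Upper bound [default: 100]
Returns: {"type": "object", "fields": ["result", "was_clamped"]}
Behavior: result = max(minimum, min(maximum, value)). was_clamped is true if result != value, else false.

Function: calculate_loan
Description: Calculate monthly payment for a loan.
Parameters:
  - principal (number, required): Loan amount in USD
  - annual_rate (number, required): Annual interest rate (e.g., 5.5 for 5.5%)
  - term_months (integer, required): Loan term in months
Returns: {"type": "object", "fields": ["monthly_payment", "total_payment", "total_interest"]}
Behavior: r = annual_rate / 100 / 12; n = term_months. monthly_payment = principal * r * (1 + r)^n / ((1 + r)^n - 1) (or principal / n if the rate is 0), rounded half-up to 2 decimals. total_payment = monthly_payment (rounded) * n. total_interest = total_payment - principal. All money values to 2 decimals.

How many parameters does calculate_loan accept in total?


Parameters of calculate_loan: principal (required), annual_rate (required), term_months (required)
Total:
3


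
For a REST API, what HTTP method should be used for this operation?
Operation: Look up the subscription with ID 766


GET = read, POST = create, PUT = update/replace, DELETE = remove
This operation is a read.
GET


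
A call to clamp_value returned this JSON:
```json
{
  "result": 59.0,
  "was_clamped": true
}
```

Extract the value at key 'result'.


59.0


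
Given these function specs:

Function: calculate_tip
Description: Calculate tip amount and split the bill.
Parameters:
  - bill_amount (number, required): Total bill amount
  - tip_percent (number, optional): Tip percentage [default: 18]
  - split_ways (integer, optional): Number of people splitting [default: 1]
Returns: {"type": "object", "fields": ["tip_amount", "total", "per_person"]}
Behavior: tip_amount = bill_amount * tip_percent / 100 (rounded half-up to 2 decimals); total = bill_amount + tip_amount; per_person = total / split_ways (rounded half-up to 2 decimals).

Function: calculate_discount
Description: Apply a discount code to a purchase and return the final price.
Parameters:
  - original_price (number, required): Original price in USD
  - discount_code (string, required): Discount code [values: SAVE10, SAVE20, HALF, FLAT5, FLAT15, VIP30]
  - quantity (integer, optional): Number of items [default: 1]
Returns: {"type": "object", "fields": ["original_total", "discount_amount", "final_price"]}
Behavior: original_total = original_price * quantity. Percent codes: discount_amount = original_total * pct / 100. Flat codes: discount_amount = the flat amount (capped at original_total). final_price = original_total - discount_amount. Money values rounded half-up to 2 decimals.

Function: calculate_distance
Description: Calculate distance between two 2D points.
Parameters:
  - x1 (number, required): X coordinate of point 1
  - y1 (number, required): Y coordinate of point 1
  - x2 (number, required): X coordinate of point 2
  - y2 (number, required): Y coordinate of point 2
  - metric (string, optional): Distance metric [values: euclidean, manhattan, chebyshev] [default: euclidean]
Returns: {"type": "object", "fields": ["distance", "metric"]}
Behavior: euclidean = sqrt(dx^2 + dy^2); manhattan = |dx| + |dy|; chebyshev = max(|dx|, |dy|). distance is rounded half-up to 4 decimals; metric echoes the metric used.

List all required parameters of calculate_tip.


Parameters of calculate_tip and their required/optional flag:
  bill_amount: required
  tip_percent: optional
  split_ways: optional
bill_amount


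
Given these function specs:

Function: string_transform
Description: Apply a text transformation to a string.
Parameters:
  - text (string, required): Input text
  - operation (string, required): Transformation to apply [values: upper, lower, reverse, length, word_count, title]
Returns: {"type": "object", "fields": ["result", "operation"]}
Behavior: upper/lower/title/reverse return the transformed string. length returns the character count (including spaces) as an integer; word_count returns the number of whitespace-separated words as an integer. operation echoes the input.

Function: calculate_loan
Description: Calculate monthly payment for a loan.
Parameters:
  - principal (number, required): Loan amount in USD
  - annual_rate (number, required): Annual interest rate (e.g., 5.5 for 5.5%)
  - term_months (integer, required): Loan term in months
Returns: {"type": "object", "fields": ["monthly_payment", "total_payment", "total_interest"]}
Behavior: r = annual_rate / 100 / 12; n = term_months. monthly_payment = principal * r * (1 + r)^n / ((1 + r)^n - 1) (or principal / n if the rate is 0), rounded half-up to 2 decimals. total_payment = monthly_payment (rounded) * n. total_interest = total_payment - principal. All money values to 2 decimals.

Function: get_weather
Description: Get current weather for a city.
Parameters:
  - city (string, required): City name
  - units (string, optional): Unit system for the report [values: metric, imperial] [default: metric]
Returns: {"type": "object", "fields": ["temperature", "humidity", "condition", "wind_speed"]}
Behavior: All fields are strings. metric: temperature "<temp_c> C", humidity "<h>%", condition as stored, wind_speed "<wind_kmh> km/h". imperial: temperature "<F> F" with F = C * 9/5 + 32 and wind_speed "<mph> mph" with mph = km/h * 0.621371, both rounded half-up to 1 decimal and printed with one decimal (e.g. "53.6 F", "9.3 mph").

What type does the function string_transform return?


The string_transform spec declares Returns: {"type": "object", "fields": ["result", "operation"]}
Type:
object


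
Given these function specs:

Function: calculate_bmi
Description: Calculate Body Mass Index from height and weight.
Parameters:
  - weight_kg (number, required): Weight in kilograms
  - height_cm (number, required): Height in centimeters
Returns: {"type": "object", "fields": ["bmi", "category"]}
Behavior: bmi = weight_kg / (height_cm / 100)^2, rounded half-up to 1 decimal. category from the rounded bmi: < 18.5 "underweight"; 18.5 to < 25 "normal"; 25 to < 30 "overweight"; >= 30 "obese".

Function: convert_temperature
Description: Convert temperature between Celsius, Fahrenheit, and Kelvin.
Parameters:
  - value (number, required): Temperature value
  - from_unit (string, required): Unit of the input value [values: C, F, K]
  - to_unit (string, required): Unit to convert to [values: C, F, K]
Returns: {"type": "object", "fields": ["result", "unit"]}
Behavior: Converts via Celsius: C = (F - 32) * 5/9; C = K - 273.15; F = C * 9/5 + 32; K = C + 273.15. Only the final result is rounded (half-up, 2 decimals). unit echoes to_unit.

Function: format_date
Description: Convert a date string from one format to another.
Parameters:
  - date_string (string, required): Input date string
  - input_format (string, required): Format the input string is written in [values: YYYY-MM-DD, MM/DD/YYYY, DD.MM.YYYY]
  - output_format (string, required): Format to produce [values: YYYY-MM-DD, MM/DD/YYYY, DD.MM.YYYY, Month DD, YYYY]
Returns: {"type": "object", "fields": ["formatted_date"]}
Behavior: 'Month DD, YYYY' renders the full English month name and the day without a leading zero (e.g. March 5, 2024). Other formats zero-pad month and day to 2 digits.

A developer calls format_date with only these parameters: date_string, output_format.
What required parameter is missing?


Required parameters: date_string, input_format, output_format
Provided: date_string, output_format
Missing: input_format
input_format


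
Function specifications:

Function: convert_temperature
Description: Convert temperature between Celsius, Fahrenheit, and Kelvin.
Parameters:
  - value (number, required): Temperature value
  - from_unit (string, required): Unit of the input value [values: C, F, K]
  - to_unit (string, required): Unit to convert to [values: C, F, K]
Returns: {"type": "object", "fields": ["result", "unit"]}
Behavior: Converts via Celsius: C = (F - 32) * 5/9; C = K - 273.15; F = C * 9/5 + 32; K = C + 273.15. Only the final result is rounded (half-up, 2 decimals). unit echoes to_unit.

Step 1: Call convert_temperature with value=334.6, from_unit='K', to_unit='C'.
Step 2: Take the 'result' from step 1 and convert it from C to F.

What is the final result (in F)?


Step 1: convert_temperature(value=334.6, from_unit=K, to_unit=C)
  To C: 334.6 - 273.15 = 61.45
  Target is C: 61.45
  Round to 2 decimals: 61.45
  -> result = 61.45 C
Step 2: convert_temperature(value=61.45, from_unit=C, to_unit=F)
  Input already in C: 61.45
  To F: 61.45 * 9/5 + 32 = 142.61
  Round to 2 decimals: 142.61
  -> result = 142.61 F
142.61 F
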